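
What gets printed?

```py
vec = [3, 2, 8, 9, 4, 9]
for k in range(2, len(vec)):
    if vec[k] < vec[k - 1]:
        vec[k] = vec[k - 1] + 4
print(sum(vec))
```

k=2: 8>=2, unchanged → [3, 2, 8, 9, 4, 9]
k=3: 9>=8, unchanged → [3, 2, 8, 9, 4, 9]
k=4: 4<9, vec[4] = 9+4 = 13 → [3, 2, 8, 9, 13, 9]
k=5: 9<13, vec[5] = 13+4 = 17 → [3, 2, 8, 9, 13, 17]
sum = 52

52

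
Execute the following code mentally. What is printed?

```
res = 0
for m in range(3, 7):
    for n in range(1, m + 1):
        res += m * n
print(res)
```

m=3,n=1: res = 0+3 = 3
m=3,n=2: res = 3+6 = 9
m=3,n=3: res = 9+9 = 18
m=4,n=1: res = 18+4 = 22
m=4,n=2: res = 22+8 = 30
m=4,n=3: res = 30+12 = 42
m=4,n=4: res = 42+16 = 58
m=5,n=1: res = 58+5 = 63
m=5,n=2: res = 63+10 = 73
m=5,n=3: res = 73+15 = 88
m=5,n=4: res = 88+20 = 108
m=5,n=5: res = 108+25 = 133
m=6,n=1: res = 133+6 = 139
m=6,n=2: res = 139+12 = 151
m=6,n=3: res = 151+18 = 169
m=6,n=4: res = 169+24 = 193
m=6,n=5: res = 193+30 = 223
m=6,n=6: res = 223+36 = 259

259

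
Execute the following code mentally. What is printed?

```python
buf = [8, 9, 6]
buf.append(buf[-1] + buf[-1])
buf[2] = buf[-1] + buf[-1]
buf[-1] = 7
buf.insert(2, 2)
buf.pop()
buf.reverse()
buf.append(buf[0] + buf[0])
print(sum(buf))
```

91

append buf[-1]+buf[-1] = 6+6 = 12 → [8, 9, 6, 12]
buf[2] = buf[-1]+buf[-1] = 12+12 = 24 → [8, 9, 24, 12]
buf[-1] = 7 → [8, 9, 24, 7]
insert 2 at 2 → [8, 9, 2, 24, 7]
pop() removes 7 → [8, 9, 2, 24]
reverse → [24, 2, 9, 8]
append buf[0]+buf[0] = 24+24 = 48 → [24, 2, 9, 8, 48]
sum = 91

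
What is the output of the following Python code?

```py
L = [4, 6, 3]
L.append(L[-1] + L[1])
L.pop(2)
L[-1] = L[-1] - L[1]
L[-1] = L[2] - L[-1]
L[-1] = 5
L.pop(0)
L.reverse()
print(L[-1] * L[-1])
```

append L[-1]+L[1] = 3+6 = 9 → [4, 6, 3, 9]
pop(2) removes 3 → [4, 6, 9]
L[-1] = L[-1]-L[1] = 9-6 = 3 → [4, 6, 3]
L[-1] = L[2]-L[-1] = 3-3 = 0 → [4, 6, 0]
L[-1] = 5 → [4, 6, 5]
pop(0) removes 4 → [6, 5]
reverse → [5, 6]
L[-1]*L[-1] = 6*6 = 36

36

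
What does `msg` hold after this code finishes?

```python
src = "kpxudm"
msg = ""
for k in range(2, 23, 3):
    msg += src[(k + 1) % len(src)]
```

'ukukuku'

k=2: add src[3]='u' → 'u'
k=5: add src[0]='k' → 'uk'
k=8: add src[3]='u' → 'uku'
k=11: add src[0]='k' → 'ukuk'
k=14: add src[3]='u' → 'ukuku'
k=17: add src[0]='k' → 'ukukuk'
k=20: add src[3]='u' → 'ukukuku'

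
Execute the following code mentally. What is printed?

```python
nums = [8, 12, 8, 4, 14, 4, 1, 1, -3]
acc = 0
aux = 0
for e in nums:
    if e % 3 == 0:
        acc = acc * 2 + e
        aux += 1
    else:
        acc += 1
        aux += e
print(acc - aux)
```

e=8: not %3==0, acc = 0+1 = 1; aux=8
e=12: %3==0, acc = 1*2+12 = 14; aux=9
e=8: not %3==0, acc = 14+1 = 15; aux=17
e=4: not %3==0, acc = 15+1 = 16; aux=21
e=14: not %3==0, acc = 16+1 = 17; aux=35
e=4: not %3==0, acc = 17+1 = 18; aux=39
e=1: not %3==0, acc = 18+1 = 19; aux=40
e=1: not %3==0, acc = 19+1 = 20; aux=41
e=-3: %3==0, acc = 20*2+(-3) = 37; aux=42
acc-aux = 37-42 = -5

-5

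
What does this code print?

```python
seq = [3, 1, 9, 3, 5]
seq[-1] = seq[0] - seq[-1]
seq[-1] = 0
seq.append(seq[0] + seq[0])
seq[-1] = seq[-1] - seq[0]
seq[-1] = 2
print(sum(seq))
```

seq[-1] = seq[0]-seq[-1] = 3-5 = -2 → [3, 1, 9, 3, -2]
seq[-1] = 0 → [3, 1, 9, 3, 0]
append seq[0]+seq[0] = 3+3 = 6 → [3, 1, 9, 3, 0, 6]
seq[-1] = seq[-1]-seq[0] = 6-3 = 3 → [3, 1, 9, 3, 0, 3]
seq[-1] = 2 → [3, 1, 9, 3, 0, 2]
sum = 18

18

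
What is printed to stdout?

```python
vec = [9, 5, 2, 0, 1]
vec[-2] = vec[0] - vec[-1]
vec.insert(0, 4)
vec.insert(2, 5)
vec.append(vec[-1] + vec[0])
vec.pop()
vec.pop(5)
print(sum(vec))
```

26

vec[-2] = vec[0]-vec[-1] = 9-1 = 8 → [9, 5, 2, 8, 1]
insert 4 at 0 → [4, 9, 5, 2, 8, 1]
insert 5 at 2 → [4, 9, 5, 5, 2, 8, 1]
append vec[-1]+vec[0] = 1+4 = 5 → [4, 9, 5, 5, 2, 8, 1, 5]
pop() removes 5 → [4, 9, 5, 5, 2, 8, 1]
pop(5) removes 8 → [4, 9, 5, 5, 2, 1]
sum = 26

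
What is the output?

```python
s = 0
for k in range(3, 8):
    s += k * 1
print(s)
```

25

k=3: s = 0+3*1 = 3
k=4: s = 3+4*1 = 7
k=5: s = 7+5*1 = 12
k=6: s = 12+6*1 = 18
k=7: s = 18+7*1 = 25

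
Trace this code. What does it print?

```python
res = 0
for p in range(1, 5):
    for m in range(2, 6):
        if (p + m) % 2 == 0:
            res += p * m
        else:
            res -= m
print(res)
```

40

p=1,m=2: odd sum, res = 0-2 = -2
p=1,m=3: even sum, res = (-2)+3 = 1
p=1,m=4: odd sum, res = 1-4 = -3
p=1,m=5: even sum, res = (-3)+5 = 2
p=2,m=2: even sum, res = 2+4 = 6
p=2,m=3: odd sum, res = 6-3 = 3
p=2,m=4: even sum, res = 3+8 = 11
p=2,m=5: odd sum, res = 11-5 = 6
p=3,m=2: odd sum, res = 6-2 = 4
p=3,m=3: even sum, res = 4+9 = 13
p=3,m=4: odd sum, res = 13-4 = 9
p=3,m=5: even sum, res = 9+15 = 24
p=4,m=2: even sum, res = 24+8 = 32
p=4,m=3: odd sum, res = 32-3 = 29
p=4,m=4: even sum, res = 29+16 = 45
p=4,m=5: odd sum, res = 45-5 = 40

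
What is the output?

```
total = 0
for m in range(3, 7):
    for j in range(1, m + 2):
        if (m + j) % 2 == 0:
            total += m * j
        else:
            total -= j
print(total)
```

m=3,j=1: even sum, total = 0+3 = 3
m=3,j=2: odd sum, total = 3-2 = 1
m=3,j=3: even sum, total = 1+9 = 10
m=3,j=4: odd sum, total = 10-4 = 6
m=4,j=1: odd sum, total = 6-1 = 5
m=4,j=2: even sum, total = 5+8 = 13
m=4,j=3: odd sum, total = 13-3 = 10
m=4,j=4: even sum, total = 10+16 = 26
m=4,j=5: odd sum, total = 26-5 = 21
m=5,j=1: even sum, total = 21+5 = 26
m=5,j=2: odd sum, total = 26-2 = 24
m=5,j=3: even sum, total = 24+15 = 39
m=5,j=4: odd sum, total = 39-4 = 35
m=5,j=5: even sum, total = 35+25 = 60
m=5,j=6: odd sum, total = 60-6 = 54
m=6,j=1: odd sum, total = 54-1 = 53
m=6,j=2: even sum, total = 53+12 = 65
m=6,j=3: odd sum, total = 65-3 = 62
m=6,j=4: even sum, total = 62+24 = 86
m=6,j=5: odd sum, total = 86-5 = 81
m=6,j=6: even sum, total = 81+36 = 117
m=6,j=7: odd sum, total = 117-7 = 110

110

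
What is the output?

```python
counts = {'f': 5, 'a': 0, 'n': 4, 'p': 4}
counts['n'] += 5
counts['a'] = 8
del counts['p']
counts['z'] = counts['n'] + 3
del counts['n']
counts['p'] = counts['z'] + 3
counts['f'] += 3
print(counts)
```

{'f': 8, 'a': 8, 'z': 12, 'p': 15}

counts['n'] = 4+5 = 9 → {'f': 5, 'a': 0, 'n': 9, 'p': 4}
counts['a'] = 8 → {'f': 5, 'a': 8, 'n': 9, 'p': 4}
del 'p' → {'f': 5, 'a': 8, 'n': 9}
counts['z'] = counts['n']+3 = 12 → {'f': 5, 'a': 8, 'n': 9, 'z': 12}
del 'n' → {'f': 5, 'a': 8, 'z': 12}
counts['p'] = counts['z']+3 = 15 → {'f': 5, 'a': 8, 'z': 12, 'p': 15}
counts['f'] = 5+3 = 8 → {'f': 8, 'a': 8, 'z': 12, 'p': 15}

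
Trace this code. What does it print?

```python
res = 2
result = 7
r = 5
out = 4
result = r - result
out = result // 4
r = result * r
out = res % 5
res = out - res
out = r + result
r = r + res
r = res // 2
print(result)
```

-2

result = 5-7 = -2
out = (-2)//4 = -1
r = (-2)*5 = -10
out = 2%5 = 2
res = 2-2 = 0
out = (-10)+(-2) = -12
r = (-10)+0 = -10
r = 0//2 = 0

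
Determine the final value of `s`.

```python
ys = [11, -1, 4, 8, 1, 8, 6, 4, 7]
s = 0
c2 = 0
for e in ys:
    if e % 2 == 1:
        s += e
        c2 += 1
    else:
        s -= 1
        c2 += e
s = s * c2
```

e=11: odd, s = 0+11 = 11; c2=1
e=-1: odd, s = 11+(-1) = 10; c2=2
e=4: not odd, s = 10-1 = 9; c2=6
e=8: not odd, s = 9-1 = 8; c2=14
e=1: odd, s = 8+1 = 9; c2=15
e=8: not odd, s = 9-1 = 8; c2=23
e=6: not odd, s = 8-1 = 7; c2=29
e=4: not odd, s = 7-1 = 6; c2=33
e=7: odd, s = 6+7 = 13; c2=34
s*c2 = 13*34 = 442

442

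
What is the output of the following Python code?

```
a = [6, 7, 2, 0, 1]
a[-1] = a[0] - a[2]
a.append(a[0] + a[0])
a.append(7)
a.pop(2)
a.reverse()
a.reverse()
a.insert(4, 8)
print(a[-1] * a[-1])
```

49

a[-1] = a[0]-a[2] = 6-2 = 4 → [6, 7, 2, 0, 4]
append a[0]+a[0] = 6+6 = 12 → [6, 7, 2, 0, 4, 12]
append 7 → [6, 7, 2, 0, 4, 12, 7]
pop(2) removes 2 → [6, 7, 0, 4, 12, 7]
reverse → [7, 12, 4, 0, 7, 6]
reverse → [6, 7, 0, 4, 12, 7]
insert 8 at 4 → [6, 7, 0, 4, 8, 12, 7]
a[-1]*a[-1] = 7*7 = 49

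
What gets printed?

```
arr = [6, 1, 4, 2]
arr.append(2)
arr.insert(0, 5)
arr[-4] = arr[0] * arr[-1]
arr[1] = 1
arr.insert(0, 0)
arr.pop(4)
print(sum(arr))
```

append 2 → [6, 1, 4, 2, 2]
insert 5 at 0 → [5, 6, 1, 4, 2, 2]
arr[-4] = arr[0]*arr[-1] = 5*2 = 10 → [5, 6, 10, 4, 2, 2]
arr[1] = 1 → [5, 1, 10, 4, 2, 2]
insert 0 at 0 → [0, 5, 1, 10, 4, 2, 2]
pop(4) removes 4 → [0, 5, 1, 10, 2, 2]
sum = 20

20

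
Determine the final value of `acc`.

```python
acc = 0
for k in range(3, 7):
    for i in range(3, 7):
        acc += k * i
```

k=3,i=3: acc = 0+9 = 9
k=3,i=4: acc = 9+12 = 21
k=3,i=5: acc = 21+15 = 36
k=3,i=6: acc = 36+18 = 54
k=4,i=3: acc = 54+12 = 66
k=4,i=4: acc = 66+16 = 82
k=4,i=5: acc = 82+20 = 102
k=4,i=6: acc = 102+24 = 126
k=5,i=3: acc = 126+15 = 141
k=5,i=4: acc = 141+20 = 161
k=5,i=5: acc = 161+25 = 186
k=5,i=6: acc = 186+30 = 216
k=6,i=3: acc = 216+18 = 234
k=6,i=4: acc = 234+24 = 258
k=6,i=5: acc = 258+30 = 288
k=6,i=6: acc = 288+36 = 324

324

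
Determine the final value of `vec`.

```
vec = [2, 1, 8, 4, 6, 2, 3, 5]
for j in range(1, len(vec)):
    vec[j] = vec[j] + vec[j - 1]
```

j=1: vec[1] = 1+2 = 3 → [2, 3, 8, 4, 6, 2, 3, 5]
j=2: vec[2] = 8+3 = 11 → [2, 3, 11, 4, 6, 2, 3, 5]
j=3: vec[3] = 4+11 = 15 → [2, 3, 11, 15, 6, 2, 3, 5]
j=4: vec[4] = 6+15 = 21 → [2, 3, 11, 15, 21, 2, 3, 5]
j=5: vec[5] = 2+21 = 23 → [2, 3, 11, 15, 21, 23, 3, 5]
j=6: vec[6] = 3+23 = 26 → [2, 3, 11, 15, 21, 23, 26, 5]
j=7: vec[7] = 5+26 = 31 → [2, 3, 11, 15, 21, 23, 26, 31]

[2, 3, 11, 15, 21, 23, 26, 31]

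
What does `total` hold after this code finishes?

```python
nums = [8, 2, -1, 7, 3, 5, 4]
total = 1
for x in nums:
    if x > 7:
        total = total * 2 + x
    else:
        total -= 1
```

4

x=8: >7, total = 1*2+8 = 10
x=2: not >7, total = 10-1 = 9
x=-1: not >7, total = 9-1 = 8
x=7: not >7, total = 8-1 = 7
x=3: not >7, total = 7-1 = 6
x=5: not >7, total = 6-1 = 5
x=4: not >7, total = 5-1 = 4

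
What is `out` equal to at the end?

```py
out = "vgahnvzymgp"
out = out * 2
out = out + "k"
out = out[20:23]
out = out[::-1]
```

repeat ×2 → 'vgahnvzymgpvgahnvzymgp'
+ 'k' → 'vgahnvzymgpvgahnvzymgpk'
slice [20:23] → 'gpk'
reverse → 'kpg'

'kpg'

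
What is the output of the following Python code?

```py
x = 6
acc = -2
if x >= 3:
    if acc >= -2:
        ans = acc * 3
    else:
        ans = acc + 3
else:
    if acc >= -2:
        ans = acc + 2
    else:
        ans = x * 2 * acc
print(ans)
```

-6

x=6, acc=-2
x >= 3 is True; acc >= -2 is True
→ ans = acc * 3 = -6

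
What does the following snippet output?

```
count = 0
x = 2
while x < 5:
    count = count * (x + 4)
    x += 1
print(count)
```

0

x=2: count = 0*6 = 0
x=3: count = 0*7 = 0
x=4: count = 0*8 = 0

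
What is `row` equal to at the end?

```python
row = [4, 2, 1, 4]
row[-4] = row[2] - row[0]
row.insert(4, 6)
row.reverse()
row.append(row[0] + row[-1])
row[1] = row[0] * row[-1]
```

[6, 18, 1, 2, -3, 3]

row[-4] = row[2]-row[0] = 1-4 = -3 → [-3, 2, 1, 4]
insert 6 at 4 → [-3, 2, 1, 4, 6]
reverse → [6, 4, 1, 2, -3]
append row[0]+row[-1] = 6+(-3) = 3 → [6, 4, 1, 2, -3, 3]
row[1] = row[0]*row[-1] = 6*3 = 18 → [6, 18, 1, 2, -3, 3]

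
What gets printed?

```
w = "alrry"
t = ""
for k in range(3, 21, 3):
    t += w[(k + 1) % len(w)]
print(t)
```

yrarly

k=3: add w[4]='y' → 'y'
k=6: add w[2]='r' → 'yr'
k=9: add w[0]='a' → 'yra'
k=12: add w[3]='r' → 'yrar'
k=15: add w[1]='l' → 'yrarl'
k=18: add w[4]='y' → 'yrarly'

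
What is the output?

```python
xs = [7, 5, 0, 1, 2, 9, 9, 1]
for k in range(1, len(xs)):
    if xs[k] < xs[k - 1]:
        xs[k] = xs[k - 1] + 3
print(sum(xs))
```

k=1: 5<7, xs[1] = 7+3 = 10 → [7, 10, 0, 1, 2, 9, 9, 1]
k=2: 0<10, xs[2] = 10+3 = 13 → [7, 10, 13, 1, 2, 9, 9, 1]
k=3: 1<13, xs[3] = 13+3 = 16 → [7, 10, 13, 16, 2, 9, 9, 1]
k=4: 2<16, xs[4] = 16+3 = 19 → [7, 10, 13, 16, 19, 9, 9, 1]
k=5: 9<19, xs[5] = 19+3 = 22 → [7, 10, 13, 16, 19, 22, 9, 1]
k=6: 9<22, xs[6] = 22+3 = 25 → [7, 10, 13, 16, 19, 22, 25, 1]
k=7: 1<25, xs[7] = 25+3 = 28 → [7, 10, 13, 16, 19, 22, 25, 28]
sum = 140

140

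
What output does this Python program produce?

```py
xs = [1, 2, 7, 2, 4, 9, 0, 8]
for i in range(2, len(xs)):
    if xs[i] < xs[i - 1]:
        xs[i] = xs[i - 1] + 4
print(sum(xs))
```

105

i=2: 7>=2, unchanged → [1, 2, 7, 2, 4, 9, 0, 8]
i=3: 2<7, xs[3] = 7+4 = 11 → [1, 2, 7, 11, 4, 9, 0, 8]
i=4: 4<11, xs[4] = 11+4 = 15 → [1, 2, 7, 11, 15, 9, 0, 8]
i=5: 9<15, xs[5] = 15+4 = 19 → [1, 2, 7, 11, 15, 19, 0, 8]
i=6: 0<19, xs[6] = 19+4 = 23 → [1, 2, 7, 11, 15, 19, 23, 8]
i=7: 8<23, xs[7] = 23+4 = 27 → [1, 2, 7, 11, 15, 19, 23, 27]
sum = 105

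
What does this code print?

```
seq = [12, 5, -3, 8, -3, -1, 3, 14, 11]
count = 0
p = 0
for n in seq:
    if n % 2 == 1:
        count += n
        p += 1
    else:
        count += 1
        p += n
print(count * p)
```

n=12: not odd, count = 0+1 = 1; p=12
n=5: odd, count = 1+5 = 6; p=13
n=-3: odd, count = 6+(-3) = 3; p=14
n=8: not odd, count = 3+1 = 4; p=22
n=-3: odd, count = 4+(-3) = 1; p=23
n=-1: odd, count = 1+(-1) = 0; p=24
n=3: odd, count = 0+3 = 3; p=25
n=14: not odd, count = 3+1 = 4; p=39
n=11: odd, count = 4+11 = 15; p=40
count*p = 15*40 = 600

600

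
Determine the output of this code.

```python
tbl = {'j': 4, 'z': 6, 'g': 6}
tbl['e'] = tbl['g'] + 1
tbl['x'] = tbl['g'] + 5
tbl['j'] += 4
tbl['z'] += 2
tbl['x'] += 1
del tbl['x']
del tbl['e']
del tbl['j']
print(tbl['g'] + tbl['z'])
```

14

tbl['e'] = tbl['g']+1 = 7 → {'j': 4, 'z': 6, 'g': 6, 'e': 7}
tbl['x'] = tbl['g']+5 = 11 → {'j': 4, 'z': 6, 'g': 6, 'e': 7, 'x': 11}
tbl['j'] = 4+4 = 8 → {'j': 8, 'z': 6, 'g': 6, 'e': 7, 'x': 11}
tbl['z'] = 6+2 = 8 → {'j': 8, 'z': 8, 'g': 6, 'e': 7, 'x': 11}
tbl['x'] = 11+1 = 12 → {'j': 8, 'z': 8, 'g': 6, 'e': 7, 'x': 12}
del 'x' → {'j': 8, 'z': 8, 'g': 6, 'e': 7}
del 'e' → {'j': 8, 'z': 8, 'g': 6}
del 'j' → {'z': 8, 'g': 6}
tbl['g']+tbl['z'] = 6+8 = 14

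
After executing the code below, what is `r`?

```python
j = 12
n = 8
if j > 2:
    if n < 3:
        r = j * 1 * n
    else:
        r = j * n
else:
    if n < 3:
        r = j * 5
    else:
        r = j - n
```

j=12, n=8
j > 2 is True; n < 3 is False
→ r = j * n = 96

96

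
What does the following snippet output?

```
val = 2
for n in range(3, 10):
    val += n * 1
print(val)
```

44

n=3: val = 2+3*1 = 5
n=4: val = 5+4*1 = 9
n=5: val = 9+5*1 = 14
n=6: val = 14+6*1 = 20
n=7: val = 20+7*1 = 27
n=8: val = 27+8*1 = 35
n=9: val = 35+9*1 = 44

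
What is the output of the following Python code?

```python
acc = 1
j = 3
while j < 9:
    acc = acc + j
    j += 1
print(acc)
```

34

j=3: acc = 1+3 = 4
j=4: acc = 4+4 = 8
j=5: acc = 8+5 = 13
j=6: acc = 13+6 = 19
j=7: acc = 19+7 = 26
j=8: acc = 26+8 = 34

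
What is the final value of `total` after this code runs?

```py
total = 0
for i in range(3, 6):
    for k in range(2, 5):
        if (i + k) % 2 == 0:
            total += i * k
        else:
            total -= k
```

i=3,k=2: odd sum, total = 0-2 = -2
i=3,k=3: even sum, total = (-2)+9 = 7
i=3,k=4: odd sum, total = 7-4 = 3
i=4,k=2: even sum, total = 3+8 = 11
i=4,k=3: odd sum, total = 11-3 = 8
i=4,k=4: even sum, total = 8+16 = 24
i=5,k=2: odd sum, total = 24-2 = 22
i=5,k=3: even sum, total = 22+15 = 37
i=5,k=4: odd sum, total = 37-4 = 33

33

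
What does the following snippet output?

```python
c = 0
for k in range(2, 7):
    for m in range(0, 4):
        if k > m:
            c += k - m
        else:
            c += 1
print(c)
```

54

k=2,m=0: 2>0, c = 0+2 = 2
k=2,m=1: 2>1, c = 2+1 = 3
k=2,m=2: not 2>2, c = 3+1 = 4
k=2,m=3: not 2>3, c = 4+1 = 5
k=3,m=0: 3>0, c = 5+3 = 8
k=3,m=1: 3>1, c = 8+2 = 10
k=3,m=2: 3>2, c = 10+1 = 11
k=3,m=3: not 3>3, c = 11+1 = 12
k=4,m=0: 4>0, c = 12+4 = 16
k=4,m=1: 4>1, c = 16+3 = 19
k=4,m=2: 4>2, c = 19+2 = 21
k=4,m=3: 4>3, c = 21+1 = 22
k=5,m=0: 5>0, c = 22+5 = 27
k=5,m=1: 5>1, c = 27+4 = 31
k=5,m=2: 5>2, c = 31+3 = 34
k=5,m=3: 5>3, c = 34+2 = 36
k=6,m=0: 6>0, c = 36+6 = 42
k=6,m=1: 6>1, c = 42+5 = 47
k=6,m=2: 6>2, c = 47+4 = 51
k=6,m=3: 6>3, c = 51+3 = 54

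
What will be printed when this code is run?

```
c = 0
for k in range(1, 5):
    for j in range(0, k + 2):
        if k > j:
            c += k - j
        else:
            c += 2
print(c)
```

36

k=1,j=0: 1>0, c = 0+1 = 1
k=1,j=1: not 1>1, c = 1+2 = 3
k=1,j=2: not 1>2, c = 3+2 = 5
k=2,j=0: 2>0, c = 5+2 = 7
k=2,j=1: 2>1, c = 7+1 = 8
k=2,j=2: not 2>2, c = 8+2 = 10
k=2,j=3: not 2>3, c = 10+2 = 12
k=3,j=0: 3>0, c = 12+3 = 15
k=3,j=1: 3>1, c = 15+2 = 17
k=3,j=2: 3>2, c = 17+1 = 18
k=3,j=3: not 3>3, c = 18+2 = 20
k=3,j=4: not 3>4, c = 20+2 = 22
k=4,j=0: 4>0, c = 22+4 = 26
k=4,j=1: 4>1, c = 26+3 = 29
k=4,j=2: 4>2, c = 29+2 = 31
k=4,j=3: 4>3, c = 31+1 = 32
k=4,j=4: not 4>4, c = 32+2 = 34
k=4,j=5: not 4>5, c = 34+2 = 36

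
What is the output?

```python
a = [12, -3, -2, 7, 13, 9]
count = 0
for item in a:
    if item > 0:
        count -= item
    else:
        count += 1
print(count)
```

-39

item=12: >0, count = 0-12 = -12
item=-3: not >0, count = (-12)+1 = -11
item=-2: not >0, count = (-11)+1 = -10
item=7: >0, count = (-10)-7 = -17
item=13: >0, count = (-17)-13 = -30
item=9: >0, count = (-30)-9 = -39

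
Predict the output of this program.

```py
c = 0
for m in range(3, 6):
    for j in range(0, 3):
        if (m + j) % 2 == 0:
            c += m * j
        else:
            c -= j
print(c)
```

m=3,j=0: odd sum, c = 0-0 = 0
m=3,j=1: even sum, c = 0+3 = 3
m=3,j=2: odd sum, c = 3-2 = 1
m=4,j=0: even sum, c = 1+0 = 1
m=4,j=1: odd sum, c = 1-1 = 0
m=4,j=2: even sum, c = 0+8 = 8
m=5,j=0: odd sum, c = 8-0 = 8
m=5,j=1: even sum, c = 8+5 = 13
m=5,j=2: odd sum, c = 13-2 = 11

11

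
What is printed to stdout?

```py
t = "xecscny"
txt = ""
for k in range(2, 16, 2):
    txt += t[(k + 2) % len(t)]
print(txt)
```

cyesnxc

k=2: add t[4]='c' → 'c'
k=4: add t[6]='y' → 'cy'
k=6: add t[1]='e' → 'cye'
k=8: add t[3]='s' → 'cyes'
k=10: add t[5]='n' → 'cyesn'
k=12: add t[0]='x' → 'cyesnx'
k=14: add t[2]='c' → 'cyesnxc'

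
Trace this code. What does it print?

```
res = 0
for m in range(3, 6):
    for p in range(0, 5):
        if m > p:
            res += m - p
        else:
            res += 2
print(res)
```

m=3,p=0: 3>0, res = 0+3 = 3
m=3,p=1: 3>1, res = 3+2 = 5
m=3,p=2: 3>2, res = 5+1 = 6
m=3,p=3: not 3>3, res = 6+2 = 8
m=3,p=4: not 3>4, res = 8+2 = 10
m=4,p=0: 4>0, res = 10+4 = 14
m=4,p=1: 4>1, res = 14+3 = 17
m=4,p=2: 4>2, res = 17+2 = 19
m=4,p=3: 4>3, res = 19+1 = 20
m=4,p=4: not 4>4, res = 20+2 = 22
m=5,p=0: 5>0, res = 22+5 = 27
m=5,p=1: 5>1, res = 27+4 = 31
m=5,p=2: 5>2, res = 31+3 = 34
m=5,p=3: 5>3, res = 34+2 = 36
m=5,p=4: 5>4, res = 36+1 = 37

37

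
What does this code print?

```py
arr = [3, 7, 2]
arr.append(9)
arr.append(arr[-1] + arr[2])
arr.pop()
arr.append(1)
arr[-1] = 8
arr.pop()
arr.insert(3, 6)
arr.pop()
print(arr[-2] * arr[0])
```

6

append 9 → [3, 7, 2, 9]
append arr[-1]+arr[2] = 9+2 = 11 → [3, 7, 2, 9, 11]
pop() removes 11 → [3, 7, 2, 9]
append 1 → [3, 7, 2, 9, 1]
arr[-1] = 8 → [3, 7, 2, 9, 8]
pop() removes 8 → [3, 7, 2, 9]
insert 6 at 3 → [3, 7, 2, 6, 9]
pop() removes 9 → [3, 7, 2, 6]
arr[-2]*arr[0] = 2*3 = 6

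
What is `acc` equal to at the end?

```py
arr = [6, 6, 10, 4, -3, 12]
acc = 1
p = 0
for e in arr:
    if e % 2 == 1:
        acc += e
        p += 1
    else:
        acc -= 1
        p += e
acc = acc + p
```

32

e=6: not odd, acc = 1-1 = 0; p=6
e=6: not odd, acc = 0-1 = -1; p=12
e=10: not odd, acc = (-1)-1 = -2; p=22
e=4: not odd, acc = (-2)-1 = -3; p=26
e=-3: odd, acc = (-3)+(-3) = -6; p=27
e=12: not odd, acc = (-6)-1 = -7; p=39
acc+p = (-7)+39 = 32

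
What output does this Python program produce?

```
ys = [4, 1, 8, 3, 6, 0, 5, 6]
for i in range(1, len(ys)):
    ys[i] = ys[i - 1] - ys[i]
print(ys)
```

i=1: ys[1] = 4-1 = 3 → [4, 3, 8, 3, 6, 0, 5, 6]
i=2: ys[2] = 3-8 = -5 → [4, 3, -5, 3, 6, 0, 5, 6]
i=3: ys[3] = (-5)-3 = -8 → [4, 3, -5, -8, 6, 0, 5, 6]
i=4: ys[4] = (-8)-6 = -14 → [4, 3, -5, -8, -14, 0, 5, 6]
i=5: ys[5] = (-14)-0 = -14 → [4, 3, -5, -8, -14, -14, 5, 6]
i=6: ys[6] = (-14)-5 = -19 → [4, 3, -5, -8, -14, -14, -19, 6]
i=7: ys[7] = (-19)-6 = -25 → [4, 3, -5, -8, -14, -14, -19, -25]

[4, 3, -5, -8, -14, -14, -19, -25]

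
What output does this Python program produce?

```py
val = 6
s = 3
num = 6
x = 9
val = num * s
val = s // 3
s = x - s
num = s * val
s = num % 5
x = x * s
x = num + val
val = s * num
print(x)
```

val = 6*3 = 18
val = 3//3 = 1
s = 9-3 = 6
num = 6*1 = 6
s = 6%5 = 1
x = 9*1 = 9
x = 6+1 = 7
val = 1*6 = 6

7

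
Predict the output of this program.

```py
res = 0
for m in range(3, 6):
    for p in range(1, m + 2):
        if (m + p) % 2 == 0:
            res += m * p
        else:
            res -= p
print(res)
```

m=3,p=1: even sum, res = 0+3 = 3
m=3,p=2: odd sum, res = 3-2 = 1
m=3,p=3: even sum, res = 1+9 = 10
m=3,p=4: odd sum, res = 10-4 = 6
m=4,p=1: odd sum, res = 6-1 = 5
m=4,p=2: even sum, res = 5+8 = 13
m=4,p=3: odd sum, res = 13-3 = 10
m=4,p=4: even sum, res = 10+16 = 26
m=4,p=5: odd sum, res = 26-5 = 21
m=5,p=1: even sum, res = 21+5 = 26
m=5,p=2: odd sum, res = 26-2 = 24
m=5,p=3: even sum, res = 24+15 = 39
m=5,p=4: odd sum, res = 39-4 = 35
m=5,p=5: even sum, res = 35+25 = 60
m=5,p=6: odd sum, res = 60-6 = 54

54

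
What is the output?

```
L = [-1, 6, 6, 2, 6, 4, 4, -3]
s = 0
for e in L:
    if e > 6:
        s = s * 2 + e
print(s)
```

0

e=-1: not >6
e=6: not >6
e=6: not >6
e=2: not >6
e=6: not >6
e=4: not >6
e=4: not >6
e=-3: not >6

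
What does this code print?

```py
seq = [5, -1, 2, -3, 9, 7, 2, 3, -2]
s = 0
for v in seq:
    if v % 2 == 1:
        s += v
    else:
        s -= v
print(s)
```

18

v=5: odd, s = 0+5 = 5
v=-1: odd, s = 5+(-1) = 4
v=2: not odd, s = 4-2 = 2
v=-3: odd, s = 2+(-3) = -1
v=9: odd, s = (-1)+9 = 8
v=7: odd, s = 8+7 = 15
v=2: not odd, s = 15-2 = 13
v=3: odd, s = 13+3 = 16
v=-2: not odd, s = 16-(-2) = 18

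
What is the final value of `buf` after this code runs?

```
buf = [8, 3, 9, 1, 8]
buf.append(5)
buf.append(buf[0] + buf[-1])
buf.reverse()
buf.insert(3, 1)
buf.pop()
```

append 5 → [8, 3, 9, 1, 8, 5]
append buf[0]+buf[-1] = 8+5 = 13 → [8, 3, 9, 1, 8, 5, 13]
reverse → [13, 5, 8, 1, 9, 3, 8]
insert 1 at 3 → [13, 5, 8, 1, 1, 9, 3, 8]
pop() removes 8 → [13, 5, 8, 1, 1, 9, 3]

[13, 5, 8, 1, 1, 9, 3]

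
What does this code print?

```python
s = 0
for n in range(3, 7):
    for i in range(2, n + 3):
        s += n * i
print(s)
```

n=3,i=2: s = 0+6 = 6
n=3,i=3: s = 6+9 = 15
n=3,i=4: s = 15+12 = 27
n=3,i=5: s = 27+15 = 42
n=4,i=2: s = 42+8 = 50
n=4,i=3: s = 50+12 = 62
n=4,i=4: s = 62+16 = 78
n=4,i=5: s = 78+20 = 98
n=4,i=6: s = 98+24 = 122
n=5,i=2: s = 122+10 = 132
n=5,i=3: s = 132+15 = 147
n=5,i=4: s = 147+20 = 167
n=5,i=5: s = 167+25 = 192
n=5,i=6: s = 192+30 = 222
n=5,i=7: s = 222+35 = 257
n=6,i=2: s = 257+12 = 269
n=6,i=3: s = 269+18 = 287
n=6,i=4: s = 287+24 = 311
n=6,i=5: s = 311+30 = 341
n=6,i=6: s = 341+36 = 377
n=6,i=7: s = 377+42 = 419
n=6,i=8: s = 419+48 = 467

467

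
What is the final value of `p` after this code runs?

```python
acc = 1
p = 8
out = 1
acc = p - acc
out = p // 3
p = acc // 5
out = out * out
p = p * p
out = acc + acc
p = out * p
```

14

acc = 8-1 = 7
out = 8//3 = 2
p = 7//5 = 1
out = 2*2 = 4
p = 1*1 = 1
out = 7+7 = 14
p = 14*1 = 14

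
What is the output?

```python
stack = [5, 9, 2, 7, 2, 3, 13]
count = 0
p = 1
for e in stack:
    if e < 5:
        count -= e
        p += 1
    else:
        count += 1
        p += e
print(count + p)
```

35

e=5: not <5, count = 0+1 = 1; p=6
e=9: not <5, count = 1+1 = 2; p=15
e=2: <5, count = 2-2 = 0; p=16
e=7: not <5, count = 0+1 = 1; p=23
e=2: <5, count = 1-2 = -1; p=24
e=3: <5, count = (-1)-3 = -4; p=25
e=13: not <5, count = (-4)+1 = -3; p=38
count+p = (-3)+38 = 35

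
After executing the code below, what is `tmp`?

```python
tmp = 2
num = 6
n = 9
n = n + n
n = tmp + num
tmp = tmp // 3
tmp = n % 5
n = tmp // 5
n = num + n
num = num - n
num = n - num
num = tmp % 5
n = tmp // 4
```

n = 9+9 = 18
n = 2+6 = 8
tmp = 2//3 = 0
tmp = 8%5 = 3
n = 3//5 = 0
n = 6+0 = 6
num = 6-6 = 0
num = 6-0 = 6
num = 3%5 = 3
n = 3//4 = 0

3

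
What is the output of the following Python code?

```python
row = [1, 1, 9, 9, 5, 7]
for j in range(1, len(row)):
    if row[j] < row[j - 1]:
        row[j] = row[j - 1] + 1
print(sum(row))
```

j=1: 1>=1, unchanged → [1, 1, 9, 9, 5, 7]
j=2: 9>=1, unchanged → [1, 1, 9, 9, 5, 7]
j=3: 9>=9, unchanged → [1, 1, 9, 9, 5, 7]
j=4: 5<9, row[4] = 9+1 = 10 → [1, 1, 9, 9, 10, 7]
j=5: 7<10, row[5] = 10+1 = 11 → [1, 1, 9, 9, 10, 11]
sum = 41

41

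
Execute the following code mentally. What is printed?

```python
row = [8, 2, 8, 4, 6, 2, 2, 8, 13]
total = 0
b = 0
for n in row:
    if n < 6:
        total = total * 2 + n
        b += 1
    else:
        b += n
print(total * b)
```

n=8: not <6; b=8
n=2: <6, total = 0*2+2 = 2; b=9
n=8: not <6; b=17
n=4: <6, total = 2*2+4 = 8; b=18
n=6: not <6; b=24
n=2: <6, total = 8*2+2 = 18; b=25
n=2: <6, total = 18*2+2 = 38; b=26
n=8: not <6; b=34
n=13: not <6; b=47
total*b = 38*47 = 1786

1786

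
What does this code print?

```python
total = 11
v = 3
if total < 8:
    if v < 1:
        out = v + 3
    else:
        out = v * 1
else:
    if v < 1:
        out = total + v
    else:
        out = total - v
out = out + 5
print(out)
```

13

total=11, v=3
total < 8 is False; v < 1 is False
→ out = total - v = 8
out = 8+5 = 13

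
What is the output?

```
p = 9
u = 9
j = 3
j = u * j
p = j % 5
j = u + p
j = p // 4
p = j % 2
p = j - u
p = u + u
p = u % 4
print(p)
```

1

j = 9*3 = 27
p = 27%5 = 2
j = 9+2 = 11
j = 2//4 = 0
p = 0%2 = 0
p = 0-9 = -9
p = 9+9 = 18
p = 9%4 = 1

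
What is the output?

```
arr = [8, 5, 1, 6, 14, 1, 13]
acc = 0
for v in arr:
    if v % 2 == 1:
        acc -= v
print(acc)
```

-20

v=8: not odd
v=5: odd, acc = 0-5 = -5
v=1: odd, acc = (-5)-1 = -6
v=6: not odd
v=14: not odd
v=1: odd, acc = (-6)-1 = -7
v=13: odd, acc = (-7)-13 = -20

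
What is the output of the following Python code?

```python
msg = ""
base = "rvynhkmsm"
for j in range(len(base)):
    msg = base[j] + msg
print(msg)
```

msmkhnyvr

j=0: prepend 'r' → 'r'
j=1: prepend 'v' → 'vr'
j=2: prepend 'y' → 'yvr'
j=3: prepend 'n' → 'nyvr'
j=4: prepend 'h' → 'hnyvr'
j=5: prepend 'k' → 'khnyvr'
j=6: prepend 'm' → 'mkhnyvr'
j=7: prepend 's' → 'smkhnyvr'
j=8: prepend 'm' → 'msmkhnyvr'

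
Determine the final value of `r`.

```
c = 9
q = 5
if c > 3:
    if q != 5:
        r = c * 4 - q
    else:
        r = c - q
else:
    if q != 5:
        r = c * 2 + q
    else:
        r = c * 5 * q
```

c=9, q=5
c > 3 is True; q != 5 is False
→ r = c - q = 4

4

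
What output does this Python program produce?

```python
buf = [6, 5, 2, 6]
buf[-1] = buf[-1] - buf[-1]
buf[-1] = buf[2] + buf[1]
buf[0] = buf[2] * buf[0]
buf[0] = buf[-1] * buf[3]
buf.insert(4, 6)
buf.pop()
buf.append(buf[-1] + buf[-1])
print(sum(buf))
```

77

buf[-1] = buf[-1]-buf[-1] = 6-6 = 0 → [6, 5, 2, 0]
buf[-1] = buf[2]+buf[1] = 2+5 = 7 → [6, 5, 2, 7]
buf[0] = buf[2]*buf[0] = 2*6 = 12 → [12, 5, 2, 7]
buf[0] = buf[-1]*buf[3] = 7*7 = 49 → [49, 5, 2, 7]
insert 6 at 4 → [49, 5, 2, 7, 6]
pop() removes 6 → [49, 5, 2, 7]
append buf[-1]+buf[-1] = 7+7 = 14 → [49, 5, 2, 7, 14]
sum = 77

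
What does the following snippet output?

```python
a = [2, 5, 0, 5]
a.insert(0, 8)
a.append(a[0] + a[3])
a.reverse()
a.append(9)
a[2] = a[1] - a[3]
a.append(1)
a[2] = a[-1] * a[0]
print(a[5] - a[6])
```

-1

insert 8 at 0 → [8, 2, 5, 0, 5]
append a[0]+a[3] = 8+0 = 8 → [8, 2, 5, 0, 5, 8]
reverse → [8, 5, 0, 5, 2, 8]
append 9 → [8, 5, 0, 5, 2, 8, 9]
a[2] = a[1]-a[3] = 5-5 = 0 → [8, 5, 0, 5, 2, 8, 9]
append 1 → [8, 5, 0, 5, 2, 8, 9, 1]
a[2] = a[-1]*a[0] = 1*8 = 8 → [8, 5, 8, 5, 2, 8, 9, 1]
a[5]-a[6] = 8-9 = -1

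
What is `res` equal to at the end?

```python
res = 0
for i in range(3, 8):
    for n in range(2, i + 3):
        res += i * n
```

775

i=3,n=2: res = 0+6 = 6
i=3,n=3: res = 6+9 = 15
i=3,n=4: res = 15+12 = 27
i=3,n=5: res = 27+15 = 42
i=4,n=2: res = 42+8 = 50
i=4,n=3: res = 50+12 = 62
i=4,n=4: res = 62+16 = 78
i=4,n=5: res = 78+20 = 98
i=4,n=6: res = 98+24 = 122
i=5,n=2: res = 122+10 = 132
i=5,n=3: res = 132+15 = 147
i=5,n=4: res = 147+20 = 167
i=5,n=5: res = 167+25 = 192
i=5,n=6: res = 192+30 = 222
i=5,n=7: res = 222+35 = 257
i=6,n=2: res = 257+12 = 269
i=6,n=3: res = 269+18 = 287
i=6,n=4: res = 287+24 = 311
i=6,n=5: res = 311+30 = 341
i=6,n=6: res = 341+36 = 377
i=6,n=7: res = 377+42 = 419
i=6,n=8: res = 419+48 = 467
i=7,n=2: res = 467+14 = 481
i=7,n=3: res = 481+21 = 502
i=7,n=4: res = 502+28 = 530
i=7,n=5: res = 530+35 = 565
i=7,n=6: res = 565+42 = 607
i=7,n=7: res = 607+49 = 656
i=7,n=8: res = 656+56 = 712
i=7,n=9: res = 712+63 = 775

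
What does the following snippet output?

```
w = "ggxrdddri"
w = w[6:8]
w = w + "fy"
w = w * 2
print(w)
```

drfydrfy

slice [6:8] → 'dr'
+ 'fy' → 'drfy'
repeat ×2 → 'drfydrfy'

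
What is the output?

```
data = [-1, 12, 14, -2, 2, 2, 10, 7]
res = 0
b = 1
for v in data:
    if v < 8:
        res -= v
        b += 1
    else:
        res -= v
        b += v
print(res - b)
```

-86

v=-1: <8, res = 0-(-1) = 1; b=2
v=12: not <8, res = 1-12 = -11; b=14
v=14: not <8, res = (-11)-14 = -25; b=28
v=-2: <8, res = (-25)-(-2) = -23; b=29
v=2: <8, res = (-23)-2 = -25; b=30
v=2: <8, res = (-25)-2 = -27; b=31
v=10: not <8, res = (-27)-10 = -37; b=41
v=7: <8, res = (-37)-7 = -44; b=42
res-b = (-44)-42 = -86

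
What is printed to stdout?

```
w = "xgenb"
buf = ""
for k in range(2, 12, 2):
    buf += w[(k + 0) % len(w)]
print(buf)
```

ebgnx

k=2: add w[2]='e' → 'e'
k=4: add w[4]='b' → 'eb'
k=6: add w[1]='g' → 'ebg'
k=8: add w[3]='n' → 'ebgn'
k=10: add w[0]='x' → 'ebgnx'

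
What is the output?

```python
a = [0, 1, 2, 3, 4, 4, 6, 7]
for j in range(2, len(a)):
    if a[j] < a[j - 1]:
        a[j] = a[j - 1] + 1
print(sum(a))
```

27

j=2: 2>=1, unchanged → [0, 1, 2, 3, 4, 4, 6, 7]
j=3: 3>=2, unchanged → [0, 1, 2, 3, 4, 4, 6, 7]
j=4: 4>=3, unchanged → [0, 1, 2, 3, 4, 4, 6, 7]
j=5: 4>=4, unchanged → [0, 1, 2, 3, 4, 4, 6, 7]
j=6: 6>=4, unchanged → [0, 1, 2, 3, 4, 4, 6, 7]
j=7: 7>=6, unchanged → [0, 1, 2, 3, 4, 4, 6, 7]
sum = 27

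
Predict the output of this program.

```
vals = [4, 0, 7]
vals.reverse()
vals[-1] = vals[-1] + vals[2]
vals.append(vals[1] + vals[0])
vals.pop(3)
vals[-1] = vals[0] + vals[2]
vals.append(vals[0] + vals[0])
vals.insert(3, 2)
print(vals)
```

reverse → [7, 0, 4]
vals[-1] = vals[-1]+vals[2] = 4+4 = 8 → [7, 0, 8]
append vals[1]+vals[0] = 0+7 = 7 → [7, 0, 8, 7]
pop(3) removes 7 → [7, 0, 8]
vals[-1] = vals[0]+vals[2] = 7+8 = 15 → [7, 0, 15]
append vals[0]+vals[0] = 7+7 = 14 → [7, 0, 15, 14]
insert 2 at 3 → [7, 0, 15, 2, 14]

[7, 0, 15, 2, 14]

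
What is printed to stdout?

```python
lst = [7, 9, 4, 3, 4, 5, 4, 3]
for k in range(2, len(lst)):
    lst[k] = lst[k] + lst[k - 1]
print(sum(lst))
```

151

k=2: lst[2] = 4+9 = 13 → [7, 9, 13, 3, 4, 5, 4, 3]
k=3: lst[3] = 3+13 = 16 → [7, 9, 13, 16, 4, 5, 4, 3]
k=4: lst[4] = 4+16 = 20 → [7, 9, 13, 16, 20, 5, 4, 3]
k=5: lst[5] = 5+20 = 25 → [7, 9, 13, 16, 20, 25, 4, 3]
k=6: lst[6] = 4+25 = 29 → [7, 9, 13, 16, 20, 25, 29, 3]
k=7: lst[7] = 3+29 = 32 → [7, 9, 13, 16, 20, 25, 29, 32]
sum = 151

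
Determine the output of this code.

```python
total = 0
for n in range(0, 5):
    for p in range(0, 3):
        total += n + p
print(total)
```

45

n=0,p=0: total = 0+0 = 0
n=0,p=1: total = 0+1 = 1
n=0,p=2: total = 1+2 = 3
n=1,p=0: total = 3+1 = 4
n=1,p=1: total = 4+2 = 6
n=1,p=2: total = 6+3 = 9
n=2,p=0: total = 9+2 = 11
n=2,p=1: total = 11+3 = 14
n=2,p=2: total = 14+4 = 18
n=3,p=0: total = 18+3 = 21
n=3,p=1: total = 21+4 = 25
n=3,p=2: total = 25+5 = 30
n=4,p=0: total = 30+4 = 34
n=4,p=1: total = 34+5 = 39
n=4,p=2: total = 39+6 = 45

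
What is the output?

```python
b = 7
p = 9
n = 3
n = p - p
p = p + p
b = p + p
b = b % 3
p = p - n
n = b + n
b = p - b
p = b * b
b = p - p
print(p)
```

324

n = 9-9 = 0
p = 9+9 = 18
b = 18+18 = 36
b = 36%3 = 0
p = 18-0 = 18
n = 0+0 = 0
b = 18-0 = 18
p = 18*18 = 324
b = 324-324 = 0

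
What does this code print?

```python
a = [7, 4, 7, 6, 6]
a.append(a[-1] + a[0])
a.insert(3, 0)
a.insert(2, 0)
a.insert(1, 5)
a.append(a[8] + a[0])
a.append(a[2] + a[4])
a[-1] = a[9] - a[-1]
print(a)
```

append a[-1]+a[0] = 6+7 = 13 → [7, 4, 7, 6, 6, 13]
insert 0 at 3 → [7, 4, 7, 0, 6, 6, 13]
insert 0 at 2 → [7, 4, 0, 7, 0, 6, 6, 13]
insert 5 at 1 → [7, 5, 4, 0, 7, 0, 6, 6, 13]
append a[8]+a[0] = 13+7 = 20 → [7, 5, 4, 0, 7, 0, 6, 6, 13, 20]
append a[2]+a[4] = 4+7 = 11 → [7, 5, 4, 0, 7, 0, 6, 6, 13, 20, 11]
a[-1] = a[9]-a[-1] = 20-11 = 9 → [7, 5, 4, 0, 7, 0, 6, 6, 13, 20, 9]

[7, 5, 4, 0, 7, 0, 6, 6, 13, 20, 9]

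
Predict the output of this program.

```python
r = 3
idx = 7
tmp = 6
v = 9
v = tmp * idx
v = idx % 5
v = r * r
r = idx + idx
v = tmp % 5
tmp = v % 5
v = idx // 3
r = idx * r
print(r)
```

v = 6*7 = 42
v = 7%5 = 2
v = 3*3 = 9
r = 7+7 = 14
v = 6%5 = 1
tmp = 1%5 = 1
v = 7//3 = 2
r = 7*14 = 98

98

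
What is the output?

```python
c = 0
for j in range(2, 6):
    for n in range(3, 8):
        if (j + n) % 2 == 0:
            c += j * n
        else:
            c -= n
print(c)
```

130

j=2,n=3: odd sum, c = 0-3 = -3
j=2,n=4: even sum, c = (-3)+8 = 5
j=2,n=5: odd sum, c = 5-5 = 0
j=2,n=6: even sum, c = 0+12 = 12
j=2,n=7: odd sum, c = 12-7 = 5
j=3,n=3: even sum, c = 5+9 = 14
j=3,n=4: odd sum, c = 14-4 = 10
j=3,n=5: even sum, c = 10+15 = 25
j=3,n=6: odd sum, c = 25-6 = 19
j=3,n=7: even sum, c = 19+21 = 40
j=4,n=3: odd sum, c = 40-3 = 37
j=4,n=4: even sum, c = 37+16 = 53
j=4,n=5: odd sum, c = 53-5 = 48
j=4,n=6: even sum, c = 48+24 = 72
j=4,n=7: odd sum, c = 72-7 = 65
j=5,n=3: even sum, c = 65+15 = 80
j=5,n=4: odd sum, c = 80-4 = 76
j=5,n=5: even sum, c = 76+25 = 101
j=5,n=6: odd sum, c = 101-6 = 95
j=5,n=7: even sum, c = 95+35 = 130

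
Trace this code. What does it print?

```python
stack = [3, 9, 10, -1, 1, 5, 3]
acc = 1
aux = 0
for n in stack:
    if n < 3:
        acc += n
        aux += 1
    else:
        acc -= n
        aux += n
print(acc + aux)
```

3

n=3: not <3, acc = 1-3 = -2; aux=3
n=9: not <3, acc = (-2)-9 = -11; aux=12
n=10: not <3, acc = (-11)-10 = -21; aux=22
n=-1: <3, acc = (-21)+(-1) = -22; aux=23
n=1: <3, acc = (-22)+1 = -21; aux=24
n=5: not <3, acc = (-21)-5 = -26; aux=29
n=3: not <3, acc = (-26)-3 = -29; aux=32
acc+aux = (-29)+32 = 3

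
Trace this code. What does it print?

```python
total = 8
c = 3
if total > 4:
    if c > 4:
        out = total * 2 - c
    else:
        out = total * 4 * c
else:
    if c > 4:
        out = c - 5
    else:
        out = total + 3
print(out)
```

96

total=8, c=3
total > 4 is True; c > 4 is False
→ out = total * 4 * c = 96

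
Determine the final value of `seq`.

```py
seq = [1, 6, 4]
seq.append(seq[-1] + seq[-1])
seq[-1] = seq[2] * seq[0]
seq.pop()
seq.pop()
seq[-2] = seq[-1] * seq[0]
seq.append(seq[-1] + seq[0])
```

[6, 6, 12]

append seq[-1]+seq[-1] = 4+4 = 8 → [1, 6, 4, 8]
seq[-1] = seq[2]*seq[0] = 4*1 = 4 → [1, 6, 4, 4]
pop() removes 4 → [1, 6, 4]
pop() removes 4 → [1, 6]
seq[-2] = seq[-1]*seq[0] = 6*1 = 6 → [6, 6]
append seq[-1]+seq[0] = 6+6 = 12 → [6, 6, 12]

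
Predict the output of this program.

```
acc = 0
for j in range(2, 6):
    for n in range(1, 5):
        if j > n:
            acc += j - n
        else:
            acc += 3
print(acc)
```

38

j=2,n=1: 2>1, acc = 0+1 = 1
j=2,n=2: not 2>2, acc = 1+3 = 4
j=2,n=3: not 2>3, acc = 4+3 = 7
j=2,n=4: not 2>4, acc = 7+3 = 10
j=3,n=1: 3>1, acc = 10+2 = 12
j=3,n=2: 3>2, acc = 12+1 = 13
j=3,n=3: not 3>3, acc = 13+3 = 16
j=3,n=4: not 3>4, acc = 16+3 = 19
j=4,n=1: 4>1, acc = 19+3 = 22
j=4,n=2: 4>2, acc = 22+2 = 24
j=4,n=3: 4>3, acc = 24+1 = 25
j=4,n=4: not 4>4, acc = 25+3 = 28
j=5,n=1: 5>1, acc = 28+4 = 32
j=5,n=2: 5>2, acc = 32+3 = 35
j=5,n=3: 5>3, acc = 35+2 = 37
j=5,n=4: 5>4, acc = 37+1 = 38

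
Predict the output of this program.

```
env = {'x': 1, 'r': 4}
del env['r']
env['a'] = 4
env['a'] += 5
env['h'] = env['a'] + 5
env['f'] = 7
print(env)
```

{'x': 1, 'a': 9, 'h': 14, 'f': 7}

del 'r' → {'x': 1}
env['a'] = 4 → {'x': 1, 'a': 4}
env['a'] = 4+5 = 9 → {'x': 1, 'a': 9}
env['h'] = env['a']+5 = 14 → {'x': 1, 'a': 9, 'h': 14}
env['f'] = 7 → {'x': 1, 'a': 9, 'h': 14, 'f': 7}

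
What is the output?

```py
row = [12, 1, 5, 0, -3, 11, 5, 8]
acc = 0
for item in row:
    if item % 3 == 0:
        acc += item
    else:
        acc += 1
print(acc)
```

14

item=12: %3==0, acc = 0+12 = 12
item=1: not %3==0, acc = 12+1 = 13
item=5: not %3==0, acc = 13+1 = 14
item=0: %3==0, acc = 14+0 = 14
item=-3: %3==0, acc = 14+(-3) = 11
item=11: not %3==0, acc = 11+1 = 12
item=5: not %3==0, acc = 12+1 = 13
item=8: not %3==0, acc = 13+1 = 14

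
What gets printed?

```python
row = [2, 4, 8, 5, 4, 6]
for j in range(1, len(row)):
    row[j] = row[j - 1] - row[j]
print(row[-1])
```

-25

j=1: row[1] = 2-4 = -2 → [2, -2, 8, 5, 4, 6]
j=2: row[2] = (-2)-8 = -10 → [2, -2, -10, 5, 4, 6]
j=3: row[3] = (-10)-5 = -15 → [2, -2, -10, -15, 4, 6]
j=4: row[4] = (-15)-4 = -19 → [2, -2, -10, -15, -19, 6]
j=5: row[5] = (-19)-6 = -25 → [2, -2, -10, -15, -19, -25]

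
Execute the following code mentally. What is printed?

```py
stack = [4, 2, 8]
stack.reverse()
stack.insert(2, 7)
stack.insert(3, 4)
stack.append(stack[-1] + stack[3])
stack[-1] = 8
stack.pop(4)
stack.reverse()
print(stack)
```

[8, 4, 7, 2, 8]

reverse → [8, 2, 4]
insert 7 at 2 → [8, 2, 7, 4]
insert 4 at 3 → [8, 2, 7, 4, 4]
append stack[-1]+stack[3] = 4+4 = 8 → [8, 2, 7, 4, 4, 8]
stack[-1] = 8 → [8, 2, 7, 4, 4, 8]
pop(4) removes 4 → [8, 2, 7, 4, 8]
reverse → [8, 4, 7, 2, 8]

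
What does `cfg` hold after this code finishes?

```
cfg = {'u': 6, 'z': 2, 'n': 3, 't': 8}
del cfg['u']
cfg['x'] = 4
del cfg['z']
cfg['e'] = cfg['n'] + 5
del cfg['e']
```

del 'u' → {'z': 2, 'n': 3, 't': 8}
cfg['x'] = 4 → {'z': 2, 'n': 3, 't': 8, 'x': 4}
del 'z' → {'n': 3, 't': 8, 'x': 4}
cfg['e'] = cfg['n']+5 = 8 → {'n': 3, 't': 8, 'x': 4, 'e': 8}
del 'e' → {'n': 3, 't': 8, 'x': 4}

{'n': 3, 't': 8, 'x': 4}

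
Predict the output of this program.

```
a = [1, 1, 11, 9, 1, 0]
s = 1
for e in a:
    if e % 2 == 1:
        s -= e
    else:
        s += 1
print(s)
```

e=1: odd, s = 1-1 = 0
e=1: odd, s = 0-1 = -1
e=11: odd, s = (-1)-11 = -12
e=9: odd, s = (-12)-9 = -21
e=1: odd, s = (-21)-1 = -22
e=0: not odd, s = (-22)+1 = -21

-21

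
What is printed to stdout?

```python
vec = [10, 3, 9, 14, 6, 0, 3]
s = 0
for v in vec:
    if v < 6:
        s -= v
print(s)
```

v=10: not <6
v=3: <6, s = 0-3 = -3
v=9: not <6
v=14: not <6
v=6: not <6
v=0: <6, s = (-3)-0 = -3
v=3: <6, s = (-3)-3 = -6

-6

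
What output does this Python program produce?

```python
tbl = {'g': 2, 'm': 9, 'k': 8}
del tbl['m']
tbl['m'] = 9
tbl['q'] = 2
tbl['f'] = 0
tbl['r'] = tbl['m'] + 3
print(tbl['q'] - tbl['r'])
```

-10

del 'm' → {'g': 2, 'k': 8}
tbl['m'] = 9 → {'g': 2, 'k': 8, 'm': 9}
tbl['q'] = 2 → {'g': 2, 'k': 8, 'm': 9, 'q': 2}
tbl['f'] = 0 → {'g': 2, 'k': 8, 'm': 9, 'q': 2, 'f': 0}
tbl['r'] = tbl['m']+3 = 12 → {'g': 2, 'k': 8, 'm': 9, 'q': 2, 'f': 0, 'r': 12}
tbl['q']-tbl['r'] = 2-12 = -10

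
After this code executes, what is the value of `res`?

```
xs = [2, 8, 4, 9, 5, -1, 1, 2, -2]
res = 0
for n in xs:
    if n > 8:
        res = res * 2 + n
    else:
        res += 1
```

20

n=2: not >8, res = 0+1 = 1
n=8: not >8, res = 1+1 = 2
n=4: not >8, res = 2+1 = 3
n=9: >8, res = 3*2+9 = 15
n=5: not >8, res = 15+1 = 16
n=-1: not >8, res = 16+1 = 17
n=1: not >8, res = 17+1 = 18
n=2: not >8, res = 18+1 = 19
n=-2: not >8, res = 19+1 = 20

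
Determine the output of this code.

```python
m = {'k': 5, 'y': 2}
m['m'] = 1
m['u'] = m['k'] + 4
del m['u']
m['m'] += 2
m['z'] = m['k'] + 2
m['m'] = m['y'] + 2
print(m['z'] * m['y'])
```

m['m'] = 1 → {'k': 5, 'y': 2, 'm': 1}
m['u'] = m['k']+4 = 9 → {'k': 5, 'y': 2, 'm': 1, 'u': 9}
del 'u' → {'k': 5, 'y': 2, 'm': 1}
m['m'] = 1+2 = 3 → {'k': 5, 'y': 2, 'm': 3}
m['z'] = m['k']+2 = 7 → {'k': 5, 'y': 2, 'm': 3, 'z': 7}
m['m'] = m['y']+2 = 4 → {'k': 5, 'y': 2, 'm': 4, 'z': 7}
m['z']*m['y'] = 7*2 = 14

14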